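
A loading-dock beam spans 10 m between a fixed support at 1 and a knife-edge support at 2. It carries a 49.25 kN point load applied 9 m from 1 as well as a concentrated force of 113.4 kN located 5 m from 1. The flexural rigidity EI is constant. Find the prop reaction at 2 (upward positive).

R_2 = 77.32 kN

Remove the prop at 2; the released (primary) structure is a cantilever built in at 1.
Downward deflection at the released point 2 due to the loads:
  point load 49.25 at a = 9: Pa²(3L − a)/(6EI) = 13962/EI
  point load 113.4 at a = 5: Pa²(3L − a)/(6EI) = 11812/EI
  δ_0 = 25775/EI
Flexibility coefficient — unit upward force at 2: δ_{22} = L³/(3EI) = 333.3/EI.
Compatibility at 2: δ_0 − R_2·δ_{22} = 0, so R_2 = 25775/333.3 = 77.32 kN.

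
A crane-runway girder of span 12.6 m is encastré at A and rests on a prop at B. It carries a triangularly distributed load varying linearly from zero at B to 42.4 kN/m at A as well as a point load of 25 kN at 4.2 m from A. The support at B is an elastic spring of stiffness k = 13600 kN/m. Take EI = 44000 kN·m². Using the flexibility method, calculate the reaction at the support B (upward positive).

Take the reaction at B as the redundant and release it; the primary structure is a cantilever fixed at A.
Downward deflection at the released point B due to the loads:
  triangular load, peak 42.4 at the fixed end: w₀L⁴/(30EI) = 35623/EI
  point load 25 at a = 4.2: Pa²(3L − a)/(6EI) = 2470/EI
  δ_0 = 38092/EI
Tip deflection under a unit load at B: L³/(3EI) = 666.8/EI.
With EI = 44000 kN·m²: δ_0 = 0.86573 m and δ_{BB} = 0.015154 m/kN.
Compatibility — the spring shortens by R_B/k under the reaction it provides: δ_0 − R_B·δ_{BB} = R_B/k. With 1/k = 0.000074 m/kN, R_B = δ_0 / (δ_{BB} + 1/k) = 0.86573 / (0.015154 + 0.000074) = 56.85 kN.

R_B = 56.85 kN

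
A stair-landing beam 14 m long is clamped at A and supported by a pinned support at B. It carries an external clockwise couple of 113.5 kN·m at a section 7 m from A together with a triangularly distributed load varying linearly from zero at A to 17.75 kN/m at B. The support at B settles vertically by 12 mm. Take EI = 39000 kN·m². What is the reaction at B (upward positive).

Remove the prop at B; the released (primary) structure is a cantilever built in at A.
Deflection at B on the released cantilever, summing each load's contribution:
  clockwise couple 113.5 at a = 7: M₀a(2L − a)/(2EI) = 8342/EI
  triangular load, peak 17.75 at the free end: 11w₀L⁴/(120EI) = 62506/EI
  δ_0 = 70848/EI
Tip deflection under a unit load at B: L³/(3EI) = 914.7/EI.
With EI = 39000 kN·m²: δ_0 = 1.8166 m and δ_{BB} = 0.023453 m/kN.
Compatibility — the beam at B must follow the support down by 0.012 m: δ_0 − R_B·δ_{BB} = 0.012, so R_B = (1.8166 − 0.012)/0.023453 = 76.95 kN.

R_B = 76.95 kN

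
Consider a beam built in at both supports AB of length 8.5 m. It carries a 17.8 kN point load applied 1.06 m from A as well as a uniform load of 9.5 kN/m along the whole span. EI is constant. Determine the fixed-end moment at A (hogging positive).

Release both end moments; the primary structure is a simply-supported span AB with redundants M_A and M_B.
End rotations of the released simple span under the applied load (×1/EI):
  at A: point load 17.8 at a = 1.06: Pab(L + b)/(6LEI) = 43.87/EI
  at B: point load 17.8 at a = 1.06: Pab(L + a)/(6LEI) = 26.31/EI
  at A: UDL 9.5: wL³/(24EI) = 243.1/EI
  at B: UDL 9.5: wL³/(24EI) = 243.1/EI
  θ_A0 = 287/EI,  θ_B0 = 269.4/EI
Flexibility coefficients: a unit moment at one end gives L/(3EI) there and L/(6EI) at the far end, so f₁₁ = f₂₂ = 2.833/EI and f₁₂ = f₂₁ = 1.417/EI.
Compatibility — zero rotation at each built-in end:
  2.833 M_A + 1.417 M_B = 287
  1.417 M_A + 2.833 M_B = 269.4
Solving the pair gives M_A = 71.65 kN·m and M_B = 59.26 kN·m (hogging).

M_A = 71.65 kN·m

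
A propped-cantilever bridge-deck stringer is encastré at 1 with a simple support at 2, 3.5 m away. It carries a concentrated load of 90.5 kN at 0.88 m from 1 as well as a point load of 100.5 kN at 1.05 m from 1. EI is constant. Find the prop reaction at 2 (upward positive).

R_2 = 20.07 kN

Take the reaction at 2 as the redundant and release it; the primary structure is a cantilever fixed at 1.
Primary-structure tip deflection at 2 by superposition:
  point load 90.5 at a = 0.88: Pa²(3L − a)/(6EI) = 112.4/EI
  point load 100.5 at a = 1.05: Pa²(3L − a)/(6EI) = 174.5/EI
  δ_0 = 286.9/EI
Flexibility coefficient — unit upward force at 2: δ_{22} = L³/(3EI) = 14.29/EI.
The prop prevents deflection at 2: R_2 = δ_0/δ_{22} = 286.9/14.29 = 20.07 kN.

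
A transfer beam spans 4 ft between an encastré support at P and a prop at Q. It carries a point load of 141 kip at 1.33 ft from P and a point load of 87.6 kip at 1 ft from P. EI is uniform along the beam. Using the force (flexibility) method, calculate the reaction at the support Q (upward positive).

R_Q = 28.32 kip

Choose R_Q as the redundant. The primary structure is the cantilever fixed at P.
Free-end deflection of the primary structure under the applied loading (downward +):
  point load 141 at a = 1.33: Pa²(3L − a)/(6EI) = 443.5/EI
  point load 87.6 at a = 1: Pa²(3L − a)/(6EI) = 160.6/EI
  δ_0 = 604.1/EI
Tip deflection under a unit load at Q: L³/(3EI) = 21.33/EI.
The prop prevents deflection at Q: R_Q = δ_0/δ_{QQ} = 604.1/21.33 = 28.32 kip.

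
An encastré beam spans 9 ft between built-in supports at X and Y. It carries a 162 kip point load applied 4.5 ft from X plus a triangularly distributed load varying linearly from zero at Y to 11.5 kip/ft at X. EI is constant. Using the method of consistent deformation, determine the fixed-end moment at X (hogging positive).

M_X = 228.8 kip·ft

Release both end moments; the primary structure is a simply-supported span XY with redundants M_X and M_Y.
Simple-span end rotations at X and Y under the given loads:
  at X: point load 162 at a = 4.5: Pab(L + b)/(6LEI) = 820.1/EI
  at Y: point load 162 at a = 4.5: Pab(L + a)/(6LEI) = 820.1/EI
  at X: triangular load, peak 11.5: w₀L³/(45EI) = 186.3/EI
  at Y: triangular load, peak 11.5: 7w₀L³/(360EI) = 163/EI
  θ_X0 = 1006/EI,  θ_Y0 = 983.1/EI
Flexibility coefficients: a unit moment at one end gives L/(3EI) there and L/(6EI) at the far end, so f₁₁ = f₂₂ = 3/EI and f₁₂ = f₂₁ = 1.5/EI.
Compatibility — zero rotation at each built-in end:
  3 M_X + 1.5 M_Y = 1006
  1.5 M_X + 3 M_Y = 983.1
Solving the pair gives M_X = 228.8 kip·ft and M_Y = 213.3 kip·ft (hogging).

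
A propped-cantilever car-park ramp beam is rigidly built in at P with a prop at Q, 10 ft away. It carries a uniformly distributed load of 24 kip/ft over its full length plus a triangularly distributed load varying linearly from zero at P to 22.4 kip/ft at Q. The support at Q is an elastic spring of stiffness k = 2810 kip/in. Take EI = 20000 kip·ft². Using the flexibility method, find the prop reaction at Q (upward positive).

R_Q = 151.3 kip

Release the roller at Q. Primary structure: cantilever fixed at P.
Primary-structure tip deflection at Q by superposition:
  UDL 24: wL⁴/(8EI) = 30000/EI
  triangular load, peak 22.4 at the free end: 11w₀L⁴/(120EI) = 20533/EI
  δ_0 = 50533/EI
Flexibility coefficient — unit upward force at Q: δ_{QQ} = L³/(3EI) = 333.3/EI.
With EI = 20000 kip·ft²: δ_0 = 2.5267 ft and δ_{QQ} = 0.016667 ft/kip.
Compatibility — the spring shortens by R_Q/k under the reaction it provides: δ_0 − R_Q·δ_{QQ} = R_Q/k. With 1/k = 1/(2810×12) ft/kip = 0.00003 ft/kip, R_Q = δ_0 / (δ_{QQ} + 1/k) = 2.5267 / (0.016667 + 0.00003) = 151.3 kip.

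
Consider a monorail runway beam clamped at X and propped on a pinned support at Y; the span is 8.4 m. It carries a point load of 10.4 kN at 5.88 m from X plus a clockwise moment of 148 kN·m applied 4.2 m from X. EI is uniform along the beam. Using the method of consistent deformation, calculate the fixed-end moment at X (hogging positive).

M_X = -6.575 kN·m

Choose R_Y as the redundant. The primary structure is the cantilever fixed at X.
Primary-structure tip deflection at Y by superposition:
  point load 10.4 at a = 5.88: Pa²(3L − a)/(6EI) = 1158/EI
  clockwise couple 148 at a = 4.2: M₀a(2L − a)/(2EI) = 3916/EI
  δ_0 = 5074/EI
Flexibility coefficient — unit upward force at Y: δ_{YY} = L³/(3EI) = 197.6/EI.
Compatibility at Y: δ_0 − R_Y·δ_{YY} = 0, so R_Y = 5074/197.6 = 25.68 kN.
Moment equilibrium about X: M_X = Σ(load moments about X) − R_Y·L = 209.2 − 25.68×8.4 = -6.575 kN·m.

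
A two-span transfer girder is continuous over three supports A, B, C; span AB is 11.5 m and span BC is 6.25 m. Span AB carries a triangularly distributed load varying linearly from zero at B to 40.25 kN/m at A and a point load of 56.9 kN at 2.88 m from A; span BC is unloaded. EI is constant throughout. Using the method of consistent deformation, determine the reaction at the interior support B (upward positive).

R_B = 153.4 kN

Release continuity at B by inserting a hinge; the redundant is the internal moment M_B. The primary structure is two simply-supported spans AB and BC.
Discontinuity in slope at B on the released structure — sum the simple-span end rotations:
  span AB: triangular load, peak 40.25: 7w₀L³/(360EI) = 1190/EI
  span AB: point load 56.9 at a = 2.88: Pab(L + a)/(6LEI) = 294.4/EI
  relative rotation θ_0 = (1485 + 0)/EI = 1485/EI
A unit hogging moment at B produces rotation L₁/(3EI) + L₂/(3EI) = 5.917/EI.
Slope continuity at B: θ_0 = M_B·5.917/EI, so M_B = 1485/5.917 = 250.9 kN·m (hogging).
Span AB, ΣM about A with M_B applied at B: R_B^{AB}·11.5 = 1051 + 250.9, so R_B^{AB} = 113.2 kN and R_A = 288.3 − 113.2 = 175.1 kN.
Span BC, ΣM about C: R_B^{BC}·6.25 = 0 + 250.9, so R_B^{BC} = 40.15 kN and R_C = 0 − 40.15 = -40.15 kN.
R_B = 113.2 + 40.15 = 153.4 kN.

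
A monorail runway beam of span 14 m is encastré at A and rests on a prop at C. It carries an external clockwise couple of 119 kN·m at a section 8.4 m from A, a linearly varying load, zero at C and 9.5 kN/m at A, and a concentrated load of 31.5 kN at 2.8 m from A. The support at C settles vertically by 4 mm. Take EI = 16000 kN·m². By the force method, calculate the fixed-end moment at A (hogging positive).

Remove the prop at C; the released (primary) structure is a cantilever built in at A.
Deflection at C on the released cantilever, summing each load's contribution:
  clockwise couple 119 at a = 8.4: M₀a(2L − a)/(2EI) = 9796/EI
  triangular load, peak 9.5 at the fixed end: w₀L⁴/(30EI) = 12165/EI
  point load 31.5 at a = 2.8: Pa²(3L − a)/(6EI) = 1613/EI
  δ_0 = 23575/EI
Tip deflection under a unit load at C: L³/(3EI) = 914.7/EI.
With EI = 16000 kN·m²: δ_0 = 1.4734 m and δ_{CC} = 0.057167 m/kN.
Compatibility — the beam at C must follow the support down by 0.004 m: δ_0 − R_C·δ_{CC} = 0.004, so R_C = (1.4734 − 0.004)/0.057167 = 25.7 kN.
Moment equilibrium about A: M_A = Σ(load moments about A) − R_C·L = 517.5 − 25.7×14 = 157.7 kN·m.

M_A = 157.7 kN·m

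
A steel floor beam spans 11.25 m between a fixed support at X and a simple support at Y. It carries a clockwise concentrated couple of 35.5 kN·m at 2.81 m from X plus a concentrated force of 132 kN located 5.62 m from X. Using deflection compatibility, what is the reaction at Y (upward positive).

Choose R_Y as the redundant. The primary structure is the cantilever fixed at X.
Deflection at Y on the released cantilever, summing each load's contribution:
  clockwise couple 35.5 at a = 2.81: M₀a(2L − a)/(2EI) = 982.1/EI
  point load 132 at a = 5.62: Pa²(3L − a)/(6EI) = 19546/EI
  δ_0 = 20528/EI
Tip deflection under a unit load at Y: L³/(3EI) = 474.6/EI.
The prop prevents deflection at Y: R_Y = δ_0/δ_{YY} = 20528/474.6 = 43.25 kN.

R_Y = 43.25 kN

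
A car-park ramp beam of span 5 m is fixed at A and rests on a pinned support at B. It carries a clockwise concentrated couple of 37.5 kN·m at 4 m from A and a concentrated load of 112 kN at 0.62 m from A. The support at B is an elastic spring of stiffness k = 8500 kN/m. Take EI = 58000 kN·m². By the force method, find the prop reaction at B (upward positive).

R_B = 11.41 kN

Take the reaction at B as the redundant and release it; the primary structure is a cantilever fixed at A.
Free-end deflection of the primary structure under the applied loading (downward +):
  clockwise couple 37.5 at a = 4: M₀a(2L − a)/(2EI) = 450/EI
  point load 112 at a = 0.62: Pa²(3L − a)/(6EI) = 103.2/EI
  δ_0 = 553.2/EI
Tip deflection under a unit load at B: L³/(3EI) = 41.67/EI.
With EI = 58000 kN·m²: δ_0 = 0.009538 m and δ_{BB} = 0.000718 m/kN.
Compatibility — the spring shortens by R_B/k under the reaction it provides: δ_0 − R_B·δ_{BB} = R_B/k. With 1/k = 0.000118 m/kN, R_B = δ_0 / (δ_{BB} + 1/k) = 0.009538 / (0.000718 + 0.000118) = 11.41 kN.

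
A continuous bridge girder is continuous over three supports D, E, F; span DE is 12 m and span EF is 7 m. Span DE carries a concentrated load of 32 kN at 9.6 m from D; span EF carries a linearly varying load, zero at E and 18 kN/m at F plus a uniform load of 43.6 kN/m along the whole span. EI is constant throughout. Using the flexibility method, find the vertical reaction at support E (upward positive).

Take M_E as the redundant. Released structure: two simple spans DE and EF with a hinge at E.
Discontinuity in slope at E on the released structure — sum the simple-span end rotations:
  span DE: point load 32 at a = 9.6: Pab(L + a)/(6LEI) = 221.2/EI
  span EF: triangular load, peak 18: 7w₀L³/(360EI) = 120/EI
  span EF: UDL 43.6: wL³/(24EI) = 623.1/EI
  relative rotation θ_0 = (221.2 + 743.2)/EI = 964.4/EI
A unit hogging moment at E produces rotation L₁/(3EI) + L₂/(3EI) = 6.333/EI.
Slope continuity at E: θ_0 = M_E·6.333/EI, so M_E = 964.4/6.333 = 152.3 kN·m (hogging).
Span DE, ΣM about D with M_E applied at E: R_E^{DE}·12 = 307.2 + 152.3, so R_E^{DE} = 38.29 kN and R_D = 32 − 38.29 = -6.289 kN.
Span EF, ΣM about F: R_E^{EF}·7 = 1215 + 152.3, so R_E^{EF} = 195.4 kN and R_F = 368.2 − 195.4 = 172.8 kN.
R_E = 38.29 + 195.4 = 233.6 kN.

R_E = 233.6 kN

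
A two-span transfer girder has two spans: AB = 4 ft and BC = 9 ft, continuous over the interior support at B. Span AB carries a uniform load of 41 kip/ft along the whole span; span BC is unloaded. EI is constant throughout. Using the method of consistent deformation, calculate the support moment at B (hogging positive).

Take M_B as the redundant. Released structure: two simple spans AB and BC with a hinge at B.
Discontinuity in slope at B on the released structure — sum the simple-span end rotations:
  span AB: UDL 41: wL³/(24EI) = 109.3/EI
  relative rotation θ_0 = (109.3 + 0)/EI = 109.3/EI
A unit hogging moment at B produces rotation L₁/(3EI) + L₂/(3EI) = 4.333/EI.
Slope continuity at B: θ_0 = M_B·4.333/EI, so M_B = 109.3/4.333 = 25.23 kip·ft (hogging).

M_B = 25.23 kip·ft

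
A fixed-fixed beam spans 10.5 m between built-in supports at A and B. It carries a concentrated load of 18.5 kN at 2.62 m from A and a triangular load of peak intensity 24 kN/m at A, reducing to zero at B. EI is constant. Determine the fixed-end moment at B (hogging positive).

M_B = 97.28 kN·m

Release both end moments; the primary structure is a simply-supported span AB with redundants M_A and M_B.
Simple-span end rotations at A and B under the given loads:
  at A: point load 18.5 at a = 2.62: Pab(L + b)/(6LEI) = 111.4/EI
  at B: point load 18.5 at a = 2.62: Pab(L + a)/(6LEI) = 79.54/EI
  at A: triangular load, peak 24: w₀L³/(45EI) = 617.4/EI
  at B: triangular load, peak 24: 7w₀L³/(360EI) = 540.2/EI
  θ_A0 = 728.8/EI,  θ_B0 = 619.8/EI
Flexibility coefficients: a unit moment at one end gives L/(3EI) there and L/(6EI) at the far end, so f₁₁ = f₂₂ = 3.5/EI and f₁₂ = f₂₁ = 1.75/EI.
Compatibility — zero rotation at each built-in end:
  3.5 M_A + 1.75 M_B = 728.8
  1.75 M_A + 3.5 M_B = 619.8
Solving the pair gives M_A = 159.6 kN·m and M_B = 97.28 kN·m (hogging).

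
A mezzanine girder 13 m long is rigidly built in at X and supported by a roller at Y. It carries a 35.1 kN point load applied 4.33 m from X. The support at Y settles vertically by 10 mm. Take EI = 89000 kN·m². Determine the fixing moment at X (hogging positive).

Take the reaction at Y as the redundant and release it; the primary structure is a cantilever fixed at X.
Primary-structure tip deflection at Y by superposition:
  point load 35.1 at a = 4.33: Pa²(3L − a)/(6EI) = 3803/EI
Flexibility coefficient — unit upward force at Y: δ_{YY} = L³/(3EI) = 732.3/EI.
With EI = 89000 kN·m²: δ_0 = 0.042726 m and δ_{YY} = 0.008228 m/kN.
Compatibility — the beam at Y must follow the support down by 0.01 m: δ_0 − R_Y·δ_{YY} = 0.01, so R_Y = (0.042726 − 0.01)/0.008228 = 3.977 kN.
Moment equilibrium about X: M_X = Σ(load moments about X) − R_Y·L = 152 − 3.977×13 = 100.3 kN·m.

M_X = 100.3 kN·m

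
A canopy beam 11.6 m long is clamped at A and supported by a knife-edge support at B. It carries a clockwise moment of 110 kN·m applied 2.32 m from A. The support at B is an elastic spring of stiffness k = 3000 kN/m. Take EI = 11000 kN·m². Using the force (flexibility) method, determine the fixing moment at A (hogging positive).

Release the roller at B. Primary structure: cantilever fixed at A.
Primary-structure tip deflection at B by superposition:
  clockwise couple 110 at a = 2.32: M₀a(2L − a)/(2EI) = 2664/EI
Flexibility coefficient — unit upward force at B: δ_{BB} = L³/(3EI) = 520.3/EI.
With EI = 11000 kN·m²: δ_0 = 0.24221 m and δ_{BB} = 0.0473 m/kN.
Compatibility — the spring shortens by R_B/k under the reaction it provides: δ_0 − R_B·δ_{BB} = R_B/k. With 1/k = 0.000333 m/kN, R_B = δ_0 / (δ_{BB} + 1/k) = 0.24221 / (0.0473 + 0.000333) = 5.085 kN.
Moment equilibrium about A: M_A = Σ(load moments about A) − R_B·L = 110 − 5.085×11.6 = 51.02 kN·m.

M_A = 51.02 kN·m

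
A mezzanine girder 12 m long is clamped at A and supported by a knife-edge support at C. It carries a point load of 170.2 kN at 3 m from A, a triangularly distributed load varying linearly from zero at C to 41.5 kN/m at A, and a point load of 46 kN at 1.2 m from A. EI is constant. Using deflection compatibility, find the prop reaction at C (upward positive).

Remove the prop at C; the released (primary) structure is a cantilever built in at A.
Deflection at C on the released cantilever, summing each load's contribution:
  point load 170.2 at a = 3: Pa²(3L − a)/(6EI) = 8425/EI
  triangular load, peak 41.5 at the fixed end: w₀L⁴/(30EI) = 28685/EI
  point load 46 at a = 1.2: Pa²(3L − a)/(6EI) = 384.2/EI
  δ_0 = 37494/EI
Flexibility coefficient — unit upward force at C: δ_{CC} = L³/(3EI) = 576/EI.
Compatibility at C: δ_0 − R_C·δ_{CC} = 0, so R_C = 37494/576 = 65.09 kN.

R_C = 65.09 kN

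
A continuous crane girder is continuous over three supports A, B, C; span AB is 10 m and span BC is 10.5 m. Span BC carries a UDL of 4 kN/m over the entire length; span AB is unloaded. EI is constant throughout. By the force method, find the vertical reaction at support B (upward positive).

Release continuity at B by inserting a hinge; the redundant is the internal moment M_B. The primary structure is two simply-supported spans AB and BC.
End slopes at the hinge B, treating each span as simply supported:
  span BC: UDL 4: wL³/(24EI) = 192.9/EI
  relative rotation θ_0 = (0 + 192.9)/EI = 192.9/EI
A unit hogging moment at B produces rotation L₁/(3EI) + L₂/(3EI) = 6.833/EI.
Slope continuity at B: θ_0 = M_B·6.833/EI, so M_B = 192.9/6.833 = 28.23 kN·m (hogging).
Span AB, ΣM about A with M_B applied at B: R_B^{AB}·10 = 0 + 28.23, so R_B^{AB} = 2.823 kN and R_A = 0 − 2.823 = -2.823 kN.
Span BC, ΣM about C: R_B^{BC}·10.5 = 220.5 + 28.23, so R_B^{BC} = 23.69 kN and R_C = 42 − 23.69 = 18.31 kN.
R_B = 2.823 + 23.69 = 26.51 kN.

R_B = 26.51 kN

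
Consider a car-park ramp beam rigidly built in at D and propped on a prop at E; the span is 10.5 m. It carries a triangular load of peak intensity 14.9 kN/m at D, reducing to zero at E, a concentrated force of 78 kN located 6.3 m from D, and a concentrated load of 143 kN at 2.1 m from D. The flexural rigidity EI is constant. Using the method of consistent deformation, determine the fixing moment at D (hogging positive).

M_D = 463.3 kN·m

Take the reaction at E as the redundant and release it; the primary structure is a cantilever fixed at D.
Free-end deflection of the primary structure under the applied loading (downward +):
  triangular load, peak 14.9 at the fixed end: w₀L⁴/(30EI) = 6037/EI
  point load 78 at a = 6.3: Pa²(3L − a)/(6EI) = 13002/EI
  point load 143 at a = 2.1: Pa²(3L − a)/(6EI) = 3090/EI
  δ_0 = 22130/EI
Flexibility coefficient — unit upward force at E: δ_{EE} = L³/(3EI) = 385.9/EI.
The prop prevents deflection at E: R_E = δ_0/δ_{EE} = 22130/385.9 = 57.35 kN.
Moment equilibrium about D: M_D = Σ(load moments about D) − R_E·L = 1065 − 57.35×10.5 = 463.3 kN·m.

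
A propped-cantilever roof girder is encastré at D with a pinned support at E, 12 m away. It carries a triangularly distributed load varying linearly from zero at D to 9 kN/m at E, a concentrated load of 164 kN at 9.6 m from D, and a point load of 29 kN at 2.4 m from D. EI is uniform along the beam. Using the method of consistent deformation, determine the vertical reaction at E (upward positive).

Remove the prop at E; the released (primary) structure is a cantilever built in at D.
Deflection at E on the released cantilever, summing each load's contribution:
  triangular load, peak 9 at the free end: 11w₀L⁴/(120EI) = 17107/EI
  point load 164 at a = 9.6: Pa²(3L − a)/(6EI) = 66503/EI
  point load 29 at a = 2.4: Pa²(3L − a)/(6EI) = 935.4/EI
  δ_0 = 84545/EI
Flexibility coefficient — unit upward force at E: δ_{EE} = L³/(3EI) = 576/EI.
Compatibility at E: δ_0 − R_E·δ_{EE} = 0, so R_E = 84545/576 = 146.8 kN.

R_E = 146.8 kN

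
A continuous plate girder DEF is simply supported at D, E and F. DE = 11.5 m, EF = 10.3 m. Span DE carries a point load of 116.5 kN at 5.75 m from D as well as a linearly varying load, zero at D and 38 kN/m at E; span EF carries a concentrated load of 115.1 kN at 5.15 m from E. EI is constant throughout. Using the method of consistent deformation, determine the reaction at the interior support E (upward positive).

Insert a hinge at E; M_E is the redundant, and each span becomes simply supported.
Rotations at E on the released spans (each span's end-slope, ×1/EI):
  span DE: point load 116.5 at a = 5.75: Pab(L + a)/(6LEI) = 962.9/EI
  span DE: triangular load, peak 38: w₀L³/(45EI) = 1284/EI
  span EF: point load 115.1 at a = 5.15: Pab(L + b)/(6LEI) = 763.2/EI
  relative rotation θ_0 = (2247 + 763.2)/EI = 3010/EI
A unit hogging moment at E produces rotation L₁/(3EI) + L₂/(3EI) = 7.267/EI.
Compatibility: M_E·(L₁+L₂)/(3EI) = θ_0, giving M_E = 414.3 kN·m (hogging).
Span DE, ΣM about D with M_E applied at E: R_E^{DE}·11.5 = 2345 + 414.3, so R_E^{DE} = 239.9 kN and R_D = 335 − 239.9 = 95.06 kN.
Span EF, ΣM about F: R_E^{EF}·10.3 = 592.8 + 414.3, so R_E^{EF} = 97.77 kN and R_F = 115.1 − 97.77 = 17.33 kN.
R_E = 239.9 + 97.77 = 337.7 kN.

R_E = 337.7 kN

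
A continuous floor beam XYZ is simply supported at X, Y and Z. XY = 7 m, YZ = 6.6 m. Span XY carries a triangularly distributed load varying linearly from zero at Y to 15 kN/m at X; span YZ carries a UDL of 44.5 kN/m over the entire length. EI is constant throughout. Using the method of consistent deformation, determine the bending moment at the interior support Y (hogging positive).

Insert a hinge at Y; M_Y is the redundant, and each span becomes simply supported.
Rotations at Y on the released spans (each span's end-slope, ×1/EI):
  span XY: triangular load, peak 15: 7w₀L³/(360EI) = 100/EI
  span YZ: UDL 44.5: wL³/(24EI) = 533.1/EI
  relative rotation θ_0 = (100 + 533.1)/EI = 633.1/EI
A unit hogging moment at Y produces rotation L₁/(3EI) + L₂/(3EI) = 4.533/EI.
Slope continuity at Y: θ_0 = M_Y·4.533/EI, so M_Y = 633.1/4.533 = 139.7 kN·m (hogging).

M_Y = 139.7 kN·m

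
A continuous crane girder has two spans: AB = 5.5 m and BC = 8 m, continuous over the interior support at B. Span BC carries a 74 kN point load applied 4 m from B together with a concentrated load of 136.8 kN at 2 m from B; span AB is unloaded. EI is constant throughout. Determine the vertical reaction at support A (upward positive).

R_A = -31.31 kN

Release continuity at B by inserting a hinge; the redundant is the internal moment M_B. The primary structure is two simply-supported spans AB and BC.
End slopes at the hinge B, treating each span as simply supported:
  span BC: point load 74 at a = 4: Pab(L + b)/(6LEI) = 296/EI
  span BC: point load 136.8 at a = 2: Pab(L + b)/(6LEI) = 478.8/EI
  relative rotation θ_0 = (0 + 774.8)/EI = 774.8/EI
A unit hogging moment at B produces rotation L₁/(3EI) + L₂/(3EI) = 4.5/EI.
Compatibility: M_B·(L₁+L₂)/(3EI) = θ_0, giving M_B = 172.2 kN·m (hogging).
Span AB, ΣM about A with M_B applied at B: R_B^{AB}·5.5 = 0 + 172.2, so R_B^{AB} = 31.31 kN and R_A = 0 − 31.31 = -31.31 kN.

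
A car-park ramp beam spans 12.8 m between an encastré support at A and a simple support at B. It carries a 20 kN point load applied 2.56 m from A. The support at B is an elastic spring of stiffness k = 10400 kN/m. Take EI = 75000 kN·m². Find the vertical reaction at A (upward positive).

R_A = 18.89 kN

Take the reaction at B as the redundant and release it; the primary structure is a cantilever fixed at A.
Free-end deflection of the primary structure under the applied loading (downward +):
  point load 20 at a = 2.56: Pa²(3L − a)/(6EI) = 782.9/EI
Flexibility coefficient — unit upward force at B: δ_{BB} = L³/(3EI) = 699.1/EI.
With EI = 75000 kN·m²: δ_0 = 0.010439 m and δ_{BB} = 0.009321 m/kN.
Compatibility — the spring shortens by R_B/k under the reaction it provides: δ_0 − R_B·δ_{BB} = R_B/k. With 1/k = 0.000096 m/kN, R_B = δ_0 / (δ_{BB} + 1/k) = 0.010439 / (0.009321 + 0.000096) = 1.109 kN.
Vertical equilibrium: R_A = ΣP − R_B = 20 − 1.109 = 18.89 kN.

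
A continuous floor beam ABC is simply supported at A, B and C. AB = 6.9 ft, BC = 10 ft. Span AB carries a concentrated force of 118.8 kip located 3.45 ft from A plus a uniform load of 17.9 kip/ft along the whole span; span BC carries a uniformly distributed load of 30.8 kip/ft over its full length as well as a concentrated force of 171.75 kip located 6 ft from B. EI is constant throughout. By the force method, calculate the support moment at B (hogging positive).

M_B = 504.8 kip·ft

Release continuity at B by inserting a hinge; the redundant is the internal moment M_B. The primary structure is two simply-supported spans AB and BC.
End slopes at the hinge B, treating each span as simply supported:
  span AB: point load 118.8 at a = 3.45: Pab(L + a)/(6LEI) = 353.5/EI
  span AB: UDL 17.9: wL³/(24EI) = 245/EI
  span BC: UDL 30.8: wL³/(24EI) = 1283/EI
  span BC: point load 171.75 at a = 6: Pab(L + b)/(6LEI) = 961.8/EI
  relative rotation θ_0 = (598.5 + 2245)/EI = 2844/EI
A unit hogging moment at B produces rotation L₁/(3EI) + L₂/(3EI) = 5.633/EI.
Slope continuity at B: θ_0 = M_B·5.633/EI, so M_B = 2844/5.633 = 504.8 kip·ft (hogging).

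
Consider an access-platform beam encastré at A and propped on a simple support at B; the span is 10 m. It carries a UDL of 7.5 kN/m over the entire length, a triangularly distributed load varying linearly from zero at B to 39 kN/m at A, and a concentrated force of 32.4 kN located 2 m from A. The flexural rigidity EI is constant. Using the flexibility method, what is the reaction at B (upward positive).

Release the roller at B. Primary structure: cantilever fixed at A.
Deflection at B on the released cantilever, summing each load's contribution:
  UDL 7.5: wL⁴/(8EI) = 9375/EI
  triangular load, peak 39 at the fixed end: w₀L⁴/(30EI) = 13000/EI
  point load 32.4 at a = 2: Pa²(3L − a)/(6EI) = 604.8/EI
  δ_0 = 22980/EI
Flexibility coefficient — unit upward force at B: δ_{BB} = L³/(3EI) = 333.3/EI.
The prop prevents deflection at B: R_B = δ_0/δ_{BB} = 22980/333.3 = 68.94 kN.

R_B = 68.94 kN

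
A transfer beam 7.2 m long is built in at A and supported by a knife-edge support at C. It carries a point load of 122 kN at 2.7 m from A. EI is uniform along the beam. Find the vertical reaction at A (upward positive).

R_A = 99.48 kN

Take the reaction at C as the redundant and release it; the primary structure is a cantilever fixed at A.
Downward deflection at the released point C due to the loads:
  point load 122 at a = 2.7: Pa²(3L − a)/(6EI) = 2802/EI
Tip deflection under a unit load at C: L³/(3EI) = 124.4/EI.
The prop prevents deflection at C: R_C = δ_0/δ_{CC} = 2802/124.4 = 22.52 kN.
Vertical equilibrium: R_A = ΣP − R_C = 122 − 22.52 = 99.48 kN.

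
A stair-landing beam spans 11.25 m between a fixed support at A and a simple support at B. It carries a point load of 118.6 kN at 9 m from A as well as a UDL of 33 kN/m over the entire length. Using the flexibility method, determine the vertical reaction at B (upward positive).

R_B = 222.7 kN

Take the reaction at B as the redundant and release it; the primary structure is a cantilever fixed at A.
Primary-structure tip deflection at B by superposition:
  point load 118.6 at a = 9: Pa²(3L − a)/(6EI) = 39627/EI
  UDL 33: wL⁴/(8EI) = 66075/EI
  δ_0 = 105702/EI
Flexibility coefficient — unit upward force at B: δ_{BB} = L³/(3EI) = 474.6/EI.
The prop prevents deflection at B: R_B = δ_0/δ_{BB} = 105702/474.6 = 222.7 kN.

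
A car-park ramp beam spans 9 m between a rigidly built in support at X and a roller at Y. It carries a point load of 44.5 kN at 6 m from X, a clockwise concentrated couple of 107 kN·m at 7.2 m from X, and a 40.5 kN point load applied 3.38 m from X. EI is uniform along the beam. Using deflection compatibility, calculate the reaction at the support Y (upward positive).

Take the reaction at Y as the redundant and release it; the primary structure is a cantilever fixed at X.
Free-end deflection of the primary structure under the applied loading (downward +):
  point load 44.5 at a = 6: Pa²(3L − a)/(6EI) = 5607/EI
  clockwise couple 107 at a = 7.2: M₀a(2L − a)/(2EI) = 4160/EI
  point load 40.5 at a = 3.38: Pa²(3L − a)/(6EI) = 1821/EI
  δ_0 = 11589/EI
Tip deflection under a unit load at Y: L³/(3EI) = 243/EI.
Compatibility at Y: δ_0 − R_Y·δ_{YY} = 0, so R_Y = 11589/243 = 47.69 kN.

R_Y = 47.69 kN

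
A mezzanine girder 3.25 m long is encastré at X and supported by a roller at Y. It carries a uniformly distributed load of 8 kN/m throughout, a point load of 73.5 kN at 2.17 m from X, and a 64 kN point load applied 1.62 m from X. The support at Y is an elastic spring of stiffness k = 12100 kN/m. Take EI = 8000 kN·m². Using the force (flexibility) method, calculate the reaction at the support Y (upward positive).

Choose R_Y as the redundant. The primary structure is the cantilever fixed at X.
Downward deflection at the released point Y due to the loads:
  UDL 8: wL⁴/(8EI) = 111.6/EI
  point load 73.5 at a = 2.17: Pa²(3L − a)/(6EI) = 437.2/EI
  point load 64 at a = 1.62: Pa²(3L − a)/(6EI) = 227.6/EI
  δ_0 = 776.4/EI
Tip deflection under a unit load at Y: L³/(3EI) = 11.44/EI.
With EI = 8000 kN·m²: δ_0 = 0.09705 m and δ_{YY} = 0.00143 m/kN.
Compatibility — the spring shortens by R_Y/k under the reaction it provides: δ_0 − R_Y·δ_{YY} = R_Y/k. With 1/k = 0.000083 m/kN, R_Y = δ_0 / (δ_{YY} + 1/k) = 0.09705 / (0.00143 + 0.000083) = 64.14 kN.

R_Y = 64.14 kN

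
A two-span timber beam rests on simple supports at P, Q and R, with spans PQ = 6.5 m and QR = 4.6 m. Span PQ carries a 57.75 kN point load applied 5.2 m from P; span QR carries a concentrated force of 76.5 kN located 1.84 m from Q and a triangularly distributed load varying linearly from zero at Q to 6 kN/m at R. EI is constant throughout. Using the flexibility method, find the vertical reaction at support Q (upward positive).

Release continuity at Q by inserting a hinge; the redundant is the internal moment M_Q. The primary structure is two simply-supported spans PQ and QR.
End slopes at the hinge Q, treating each span as simply supported:
  span PQ: point load 57.75 at a = 5.2: Pab(L + a)/(6LEI) = 117.1/EI
  span QR: point load 76.5 at a = 1.84: Pab(L + b)/(6LEI) = 103.6/EI
  span QR: triangular load, peak 6: 7w₀L³/(360EI) = 11.36/EI
  relative rotation θ_0 = (117.1 + 115)/EI = 232.1/EI
A unit hogging moment at Q produces rotation L₁/(3EI) + L₂/(3EI) = 3.7/EI.
Slope continuity at Q: θ_0 = M_Q·3.7/EI, so M_Q = 232.1/3.7 = 62.72 kN·m (hogging).
Span PQ, ΣM about P with M_Q applied at Q: R_Q^{PQ}·6.5 = 300.3 + 62.72, so R_Q^{PQ} = 55.85 kN and R_P = 57.75 − 55.85 = 1.9 kN.
Span QR, ΣM about R: R_Q^{QR}·4.6 = 232.3 + 62.72, so R_Q^{QR} = 64.14 kN and R_R = 90.3 − 64.14 = 26.16 kN.
R_Q = 55.85 + 64.14 = 120 kN.

R_Q = 120 kN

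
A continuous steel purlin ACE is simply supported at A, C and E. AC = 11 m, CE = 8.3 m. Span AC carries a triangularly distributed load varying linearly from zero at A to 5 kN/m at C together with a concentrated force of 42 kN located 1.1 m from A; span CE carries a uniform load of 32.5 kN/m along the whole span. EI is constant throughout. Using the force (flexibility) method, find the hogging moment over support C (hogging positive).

Take M_C as the redundant. Released structure: two simple spans AC and CE with a hinge at C.
End slopes at the hinge C, treating each span as simply supported:
  span AC: triangular load, peak 5: w₀L³/(45EI) = 147.9/EI
  span AC: point load 42 at a = 1.1: Pab(L + a)/(6LEI) = 83.85/EI
  span CE: UDL 32.5: wL³/(24EI) = 774.3/EI
  relative rotation θ_0 = (231.7 + 774.3)/EI = 1006/EI
A unit hogging moment at C produces rotation L₁/(3EI) + L₂/(3EI) = 6.433/EI.
Slope continuity at C: θ_0 = M_C·6.433/EI, so M_C = 1006/6.433 = 156.4 kN·m (hogging).

M_C = 156.4 kN·m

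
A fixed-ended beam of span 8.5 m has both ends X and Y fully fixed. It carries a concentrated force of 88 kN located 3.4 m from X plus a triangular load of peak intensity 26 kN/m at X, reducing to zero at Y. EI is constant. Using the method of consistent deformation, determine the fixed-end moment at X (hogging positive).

M_X = 201.6 kN·m

Release both end moments; the primary structure is a simply-supported span XY with redundants M_X and M_Y.
End rotations of the released simple span under the applied load (×1/EI):
  at X: point load 88 at a = 3.4: Pab(L + b)/(6LEI) = 406.9/EI
  at Y: point load 88 at a = 3.4: Pab(L + a)/(6LEI) = 356/EI
  at X: triangular load, peak 26: w₀L³/(45EI) = 354.8/EI
  at Y: triangular load, peak 26: 7w₀L³/(360EI) = 310.5/EI
  θ_X0 = 761.7/EI,  θ_Y0 = 666.5/EI
Flexibility coefficients: a unit moment at one end gives L/(3EI) there and L/(6EI) at the far end, so f₁₁ = f₂₂ = 2.833/EI and f₁₂ = f₂₁ = 1.417/EI.
Compatibility — zero rotation at each built-in end:
  2.833 M_X + 1.417 M_Y = 761.7
  1.417 M_X + 2.833 M_Y = 666.5
Solving the pair gives M_X = 201.6 kN·m and M_Y = 134.4 kN·m (hogging).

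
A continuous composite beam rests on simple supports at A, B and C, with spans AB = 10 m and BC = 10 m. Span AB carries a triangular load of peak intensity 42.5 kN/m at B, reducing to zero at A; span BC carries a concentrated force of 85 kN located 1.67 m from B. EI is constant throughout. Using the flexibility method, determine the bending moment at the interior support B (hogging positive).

M_B = 195.9 kN·m

Insert a hinge at B; M_B is the redundant, and each span becomes simply supported.
Rotations at B on the released spans (each span's end-slope, ×1/EI):
  span AB: triangular load, peak 42.5: w₀L³/(45EI) = 944.4/EI
  span BC: point load 85 at a = 1.67: Pab(L + b)/(6LEI) = 361.2/EI
  relative rotation θ_0 = (944.4 + 361.2)/EI = 1306/EI
A unit hogging moment at B produces rotation L₁/(3EI) + L₂/(3EI) = 6.667/EI.
Slope continuity at B: θ_0 = M_B·6.667/EI, so M_B = 1306/6.667 = 195.9 kN·m (hogging).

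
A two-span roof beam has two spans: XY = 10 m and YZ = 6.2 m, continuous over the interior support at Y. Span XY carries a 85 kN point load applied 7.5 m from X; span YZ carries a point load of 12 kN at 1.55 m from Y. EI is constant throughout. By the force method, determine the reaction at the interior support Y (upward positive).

Insert a hinge at Y; M_Y is the redundant, and each span becomes simply supported.
Discontinuity in slope at Y on the released structure — sum the simple-span end rotations:
  span XY: point load 85 at a = 7.5: Pab(L + a)/(6LEI) = 464.8/EI
  span YZ: point load 12 at a = 1.55: Pab(L + b)/(6LEI) = 25.23/EI
  relative rotation θ_0 = (464.8 + 25.23)/EI = 490.1/EI
A unit hogging moment at Y produces rotation L₁/(3EI) + L₂/(3EI) = 5.4/EI.
Slope continuity at Y: θ_0 = M_Y·5.4/EI, so M_Y = 490.1/5.4 = 90.75 kN·m (hogging).
Span XY, ΣM about X with M_Y applied at Y: R_Y^{XY}·10 = 637.5 + 90.75, so R_Y^{XY} = 72.83 kN and R_X = 85 − 72.83 = 12.17 kN.
Span YZ, ΣM about Z: R_Y^{YZ}·6.2 = 55.8 + 90.75, so R_Y^{YZ} = 23.64 kN and R_Z = 12 − 23.64 = -11.64 kN.
R_Y = 72.83 + 23.64 = 96.46 kN.

R_Y = 96.46 kN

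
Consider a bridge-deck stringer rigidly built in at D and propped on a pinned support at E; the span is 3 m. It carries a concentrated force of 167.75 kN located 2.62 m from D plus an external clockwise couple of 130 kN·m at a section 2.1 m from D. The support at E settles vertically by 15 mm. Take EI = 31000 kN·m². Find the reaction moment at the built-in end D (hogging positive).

Remove the prop at E; the released (primary) structure is a cantilever built in at D.
Primary-structure tip deflection at E by superposition:
  point load 167.75 at a = 2.62: Pa²(3L − a)/(6EI) = 1224/EI
  clockwise couple 130 at a = 2.1: M₀a(2L − a)/(2EI) = 532.4/EI
  δ_0 = 1757/EI
Flexibility coefficient — unit upward force at E: δ_{EE} = L³/(3EI) = 9/EI.
With EI = 31000 kN·m²: δ_0 = 0.05667 m and δ_{EE} = 0.00029 m/kN.
Compatibility — the beam at E must follow the support down by 0.015 m: δ_0 − R_E·δ_{EE} = 0.015, so R_E = (0.05667 − 0.015)/0.00029 = 143.5 kN.
Moment equilibrium about D: M_D = Σ(load moments about D) − R_E·L = 569.5 − 143.5×3 = 138.9 kN·m.

M_D = 138.9 kN·m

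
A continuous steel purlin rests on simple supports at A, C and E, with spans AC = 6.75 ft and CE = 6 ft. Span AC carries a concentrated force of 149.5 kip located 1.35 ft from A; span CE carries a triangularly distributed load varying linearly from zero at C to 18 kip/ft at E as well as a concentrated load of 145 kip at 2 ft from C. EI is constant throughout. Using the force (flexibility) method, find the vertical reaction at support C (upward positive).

R_C = 190.2 kip

Take M_C as the redundant. Released structure: two simple spans AC and CE with a hinge at C.
Discontinuity in slope at C on the released structure — sum the simple-span end rotations:
  span AC: point load 149.5 at a = 1.35: Pab(L + a)/(6LEI) = 218/EI
  span CE: triangular load, peak 18: 7w₀L³/(360EI) = 75.6/EI
  span CE: point load 145 at a = 2: Pab(L + b)/(6LEI) = 322.2/EI
  relative rotation θ_0 = (218 + 397.8)/EI = 615.8/EI
A unit hogging moment at C produces rotation L₁/(3EI) + L₂/(3EI) = 4.25/EI.
Slope continuity at C: θ_0 = M_C·4.25/EI, so M_C = 615.8/4.25 = 144.9 kip·ft (hogging).
Span AC, ΣM about A with M_C applied at C: R_C^{AC}·6.75 = 201.8 + 144.9, so R_C^{AC} = 51.37 kip and R_A = 149.5 − 51.37 = 98.13 kip.
Span CE, ΣM about E: R_C^{CE}·6 = 688 + 144.9, so R_C^{CE} = 138.8 kip and R_E = 199 − 138.8 = 60.18 kip.
R_C = 51.37 + 138.8 = 190.2 kip.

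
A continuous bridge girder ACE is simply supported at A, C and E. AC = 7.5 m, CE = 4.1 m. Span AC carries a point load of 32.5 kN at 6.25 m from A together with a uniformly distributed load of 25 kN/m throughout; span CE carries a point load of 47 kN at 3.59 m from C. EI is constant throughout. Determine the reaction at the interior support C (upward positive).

R_C = 178.7 kN

Insert a hinge at C; M_C is the redundant, and each span becomes simply supported.
End slopes at the hinge C, treating each span as simply supported:
  span AC: point load 32.5 at a = 6.25: Pab(L + a)/(6LEI) = 77.58/EI
  span AC: UDL 25: wL³/(24EI) = 439.5/EI
  span CE: point load 47 at a = 3.59: Pab(L + b)/(6LEI) = 16.13/EI
  relative rotation θ_0 = (517 + 16.13)/EI = 533.2/EI
A unit hogging moment at C produces rotation L₁/(3EI) + L₂/(3EI) = 3.867/EI.
Compatibility: M_C·(L₁+L₂)/(3EI) = θ_0, giving M_C = 137.9 kN·m (hogging).
Span AC, ΣM about A with M_C applied at C: R_C^{AC}·7.5 = 906.2 + 137.9, so R_C^{AC} = 139.2 kN and R_A = 220 − 139.2 = 80.78 kN.
Span CE, ΣM about E: R_C^{CE}·4.1 = 23.97 + 137.9, so R_C^{CE} = 39.48 kN and R_E = 47 − 39.48 = 7.523 kN.
R_C = 139.2 + 39.48 = 178.7 kN.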